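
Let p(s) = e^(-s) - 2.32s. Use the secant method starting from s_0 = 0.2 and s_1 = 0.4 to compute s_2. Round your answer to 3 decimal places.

p(0.2) = 0.35473, p(0.4) = -0.25768
s_2 = 0.40000 − (-0.25768)·(0.40000 − 0.20000) / (-0.25768 − 0.35473) = 0.40000 − (-0.05154)/(-0.61241) = 0.31585

0.316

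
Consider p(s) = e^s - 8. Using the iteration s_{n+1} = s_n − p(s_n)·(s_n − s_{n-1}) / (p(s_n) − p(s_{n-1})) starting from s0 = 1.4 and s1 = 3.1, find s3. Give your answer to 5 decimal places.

1.94327

p(1.4) = -3.9448000, p(3.1) = 14.1979513
s2 = 3.1000000 − 14.1979513·(3.1000000 − 1.4000000) / (14.1979513 − (-3.9448000)) = 3.1000000 − (24.1365172)/(18.1427513) = 1.7696330
p(1.7696330) = -2.1313007
s3 = 1.7696330 − (-2.1313007)·(1.7696330 − 3.1000000) / (-2.1313007 − 14.1979513) = 1.7696330 − (2.8354121)/(-16.3292520) = 1.9432731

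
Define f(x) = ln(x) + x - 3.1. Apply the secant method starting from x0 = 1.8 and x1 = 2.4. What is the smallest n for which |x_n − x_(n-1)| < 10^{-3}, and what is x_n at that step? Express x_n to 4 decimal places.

n = 4, x_n = 2.2771

f(1.8) = -0.712213, f(2.4) = 0.175469
x2 = 2.400000 − 0.175469·(0.600000)/(0.887682) = 2.281398;  |Δ| = 0.118602
f(2.281398) = 0.006186
x3 = 2.281398 − 0.006186·(-0.118602)/(-0.169283) = 2.277064;  |Δ| = 0.004334
f(2.277064) = -0.000050
x4 = 2.277064 − (-0.000050)·(-0.004334)/(-0.006235) = 2.277098;  |Δ| = 0.000034
|x4 − x3| = 0.000034 < 10^{-3}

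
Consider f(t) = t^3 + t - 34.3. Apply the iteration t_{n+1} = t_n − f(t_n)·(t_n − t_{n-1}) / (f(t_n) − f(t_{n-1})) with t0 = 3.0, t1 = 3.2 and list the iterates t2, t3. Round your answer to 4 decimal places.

f(3.0) = -4.300000, f(3.2) = 1.668000
t2 = 3.200000 − 1.668000·(3.200000 − 3.000000) / (1.668000 − (-4.300000)) = 3.200000 − (0.333600)/(5.968000) = 3.144102
f(3.144102) = -0.075267
t3 = 3.144102 − (-0.075267)·(3.144102 − 3.200000) / (-0.075267 − 1.668000) = 3.144102 − (0.004207)/(-1.743267) = 3.146515

3.1441, 3.1465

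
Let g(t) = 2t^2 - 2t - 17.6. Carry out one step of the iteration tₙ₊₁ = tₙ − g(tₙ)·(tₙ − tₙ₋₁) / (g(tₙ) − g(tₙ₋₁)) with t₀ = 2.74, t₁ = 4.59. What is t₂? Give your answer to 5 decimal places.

g(2.74) = -8.0648000, g(4.59) = 15.3562000
t₂ = 4.5900000 − 15.3562000·(4.5900000 − 2.7400000) / (15.3562000 − (-8.0648000)) = 4.5900000 − (28.4089700)/(23.4210000) = 3.3770300

3.37703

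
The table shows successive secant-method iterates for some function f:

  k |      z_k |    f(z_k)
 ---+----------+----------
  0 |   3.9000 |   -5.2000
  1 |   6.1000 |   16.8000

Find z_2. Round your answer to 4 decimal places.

z_2 = 6.1000 − 16.8000·(6.1000 − 3.9000) / (16.8000 − (-5.2000))
   = 6.1000 − (36.960000)/(22.000000) = 4.420000

4.4200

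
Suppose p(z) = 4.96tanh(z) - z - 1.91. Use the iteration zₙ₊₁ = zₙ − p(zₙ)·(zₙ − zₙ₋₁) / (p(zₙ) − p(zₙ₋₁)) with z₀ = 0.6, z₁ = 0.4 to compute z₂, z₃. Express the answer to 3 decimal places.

p(0.6) = 0.15377, p(0.4) = -0.42545
z₂ = 0.40000 − (-0.42545)·(0.40000 − 0.60000) / (-0.42545 − 0.15377) = 0.40000 − (0.08509)/(-0.57922) = 0.54691
p(0.54691) = 0.01415
z₃ = 0.54691 − 0.01415·(0.54691 − 0.40000) / (0.01415 − (-0.42545)) = 0.54691 − (0.00208)/(0.43961) = 0.54218

0.547, 0.542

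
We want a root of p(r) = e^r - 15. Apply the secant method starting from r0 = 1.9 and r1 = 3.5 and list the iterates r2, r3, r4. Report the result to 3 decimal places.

2.403, 2.599, 2.726

p(1.9) = -8.31411, p(3.5) = 18.11545
r2 = 3.50000 − 18.11545·(3.50000 − 1.90000) / (18.11545 − (-8.31411)) = 3.50000 − (28.98472)/(26.42956) = 2.40332
p(2.40332) = -3.94015
r3 = 2.40332 − (-3.94015)·(2.40332 − 3.50000) / (-3.94015 − 18.11545) = 2.40332 − (4.32107)/(-22.05560) = 2.59924
p(2.59924) = -1.54650
r4 = 2.59924 − (-1.54650)·(2.59924 − 2.40332) / (-1.54650 − (-3.94015)) = 2.59924 − (-0.30299)/(2.39364) = 2.72582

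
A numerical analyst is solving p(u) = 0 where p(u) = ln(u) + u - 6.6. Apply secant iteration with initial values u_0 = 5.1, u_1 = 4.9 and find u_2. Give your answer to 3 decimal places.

4.992

p(5.1) = 0.12924, p(4.9) = -0.11076
u_2 = 4.90000 − (-0.11076)·(4.90000 − 5.10000) / (-0.11076 − 0.12924) = 4.90000 − (0.02215)/(-0.24001) = 4.99230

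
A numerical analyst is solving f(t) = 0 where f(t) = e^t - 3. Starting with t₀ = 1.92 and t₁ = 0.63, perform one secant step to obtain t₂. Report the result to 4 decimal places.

f(1.92) = 3.820958, f(0.63) = -1.122389
t₂ = 0.630000 − (-1.122389)·(0.630000 − 1.920000) / (-1.122389 − 3.820958) = 0.630000 − (1.447882)/(-4.943348) = 0.922895

0.9229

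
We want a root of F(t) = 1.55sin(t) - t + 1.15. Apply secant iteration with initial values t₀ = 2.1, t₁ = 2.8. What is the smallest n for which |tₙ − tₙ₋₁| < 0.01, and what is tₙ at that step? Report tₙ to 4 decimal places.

F(2.1) = 0.387975, F(2.8) = -1.130768
t₂ = 2.800000 − (-1.130768)·(0.700000)/(-1.518743) = 2.278820;  |Δ| = 0.521180
F(2.278820) = 0.048635
t₃ = 2.278820 − 0.048635·(-0.521180)/(1.179403) = 2.300312;  |Δ| = 0.021492
F(2.300312) = 0.005209
t₄ = 2.300312 − 0.005209·(0.021492)/(-0.043426) = 2.302890;  |Δ| = 0.002578
|t₄ − t₃| = 0.002578 < 0.01

n = 4, tₙ = 2.3029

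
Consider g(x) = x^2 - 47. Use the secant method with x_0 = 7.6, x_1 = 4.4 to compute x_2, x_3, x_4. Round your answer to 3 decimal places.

g(7.6) = 10.76000, g(4.4) = -27.64000
x_2 = 4.40000 − (-27.64000)·(4.40000 − 7.60000) / (-27.64000 − 10.76000) = 4.40000 − (88.44800)/(-38.40000) = 6.70333
g(6.70333) = -2.06532
x_3 = 6.70333 − (-2.06532)·(6.70333 − 4.40000) / (-2.06532 − (-27.64000)) = 6.70333 − (-4.75713)/(25.57468) = 6.88934
g(6.88934) = 0.46304
x_4 = 6.88934 − 0.46304·(6.88934 − 6.70333) / (0.46304 − (-2.06532)) = 6.88934 − (0.08613)/(2.52836) = 6.85528

6.703, 6.889, 6.855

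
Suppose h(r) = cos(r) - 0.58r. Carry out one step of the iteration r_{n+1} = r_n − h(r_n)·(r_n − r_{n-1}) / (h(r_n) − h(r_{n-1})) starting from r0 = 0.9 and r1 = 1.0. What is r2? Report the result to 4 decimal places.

0.9715

h(0.9) = 0.099610, h(1.0) = -0.039698
r2 = 1.000000 − (-0.039698)·(1.000000 − 0.900000) / (-0.039698 − 0.099610) = 1.000000 − (-0.003970)/(-0.139308) = 0.971504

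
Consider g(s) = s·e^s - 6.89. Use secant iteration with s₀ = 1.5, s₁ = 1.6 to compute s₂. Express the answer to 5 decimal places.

g(1.5) = -0.1674664, g(1.6) = 1.0348519
s₂ = 1.6000000 − 1.0348519·(1.6000000 − 1.5000000) / (1.0348519 − (-0.1674664)) = 1.6000000 − (0.1034852)/(1.2023183) = 1.5139286

1.51393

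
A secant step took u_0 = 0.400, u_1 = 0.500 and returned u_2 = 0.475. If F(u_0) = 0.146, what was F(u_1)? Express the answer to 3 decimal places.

The secant line through (0.400, 0.146) and (0.500, F(u_1)) crosses zero at u_2 = 0.475.
So (0.400, 0.146), (0.500, F(u_1)), (0.475, 0) are collinear:
F(u_1) = 0.146 · (0.500 − 0.475) / (0.400 − 0.475) = 0.146 · (0.02500)/(-0.07500) = -0.04867

-0.049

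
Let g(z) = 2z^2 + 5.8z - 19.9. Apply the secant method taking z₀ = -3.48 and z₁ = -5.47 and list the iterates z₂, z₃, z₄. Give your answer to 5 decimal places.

g(-3.48) = -15.8632000, g(-5.47) = 8.2158000
z₂ = -5.4700000 − 8.2158000·(-5.4700000 − (-3.4800000)) / (8.2158000 − (-15.8632000)) = -5.4700000 − (-16.3494420)/(24.0790000) = -4.7910083
g(-4.7910083) = -1.7803276
z₃ = -4.7910083 − (-1.7803276)·(-4.7910083 − (-5.4700000)) / (-1.7803276 − 8.2158000) = -4.7910083 − (-1.2088277)/(-9.9961276) = -4.9119379
g(-4.9119379) = -0.1349725
z₄ = -4.9119379 − (-0.1349725)·(-4.9119379 − (-4.7910083)) / (-0.1349725 − (-1.7803276)) = -4.9119379 − (0.0163222)/(1.6453551) = -4.9218580

-4.79101, -4.91194, -4.92186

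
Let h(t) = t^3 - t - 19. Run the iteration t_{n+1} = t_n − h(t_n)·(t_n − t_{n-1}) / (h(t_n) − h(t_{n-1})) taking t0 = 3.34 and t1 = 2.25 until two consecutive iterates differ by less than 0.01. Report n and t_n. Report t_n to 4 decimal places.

h(3.34) = 14.919704, h(2.25) = -9.859375
t2 = 2.250000 − (-9.859375)·(-1.090000)/(-24.779079) = 2.683701;  |Δ| = 0.433701
h(2.683701) = -2.355006
t3 = 2.683701 − (-2.355006)·(0.433701)/(7.504369) = 2.819805;  |Δ| = 0.136103
h(2.819805) = 0.601302
t4 = 2.819805 − 0.601302·(0.136103)/(2.956309) = 2.792122;  |Δ| = 0.027683
h(2.792122) = -0.024898
t5 = 2.792122 − (-0.024898)·(-0.027683)/(-0.626201) = 2.793222;  |Δ| = 0.001101
|t5 − t4| = 0.001101 < 0.01

n = 5, t_n = 2.7932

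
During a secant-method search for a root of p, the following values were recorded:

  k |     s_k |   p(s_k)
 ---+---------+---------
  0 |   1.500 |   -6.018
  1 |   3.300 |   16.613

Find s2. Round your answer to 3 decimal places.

s2 = 3.300 − 16.613·(3.300 − 1.500) / (16.613 − (-6.018))
   = 3.300 − (29.90340)/(22.63100) = 1.97865

1.979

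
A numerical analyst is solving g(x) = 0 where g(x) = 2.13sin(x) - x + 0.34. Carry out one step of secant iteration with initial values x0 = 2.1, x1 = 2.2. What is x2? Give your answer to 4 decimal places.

g(2.1) = 0.078636, g(2.2) = -0.137903
x2 = 2.200000 − (-0.137903)·(2.200000 − 2.100000) / (-0.137903 − 0.078636) = 2.200000 − (-0.013790)/(-0.216539) = 2.136315

2.1363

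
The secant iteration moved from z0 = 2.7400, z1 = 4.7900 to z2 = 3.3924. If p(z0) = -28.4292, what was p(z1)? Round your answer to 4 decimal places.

60.9023

The secant line through (2.7400, -28.4292) and (4.7900, p(z1)) crosses zero at z2 = 3.3924.
So (2.7400, -28.4292), (4.7900, p(z1)), (3.3924, 0) are collinear:
p(z1) = -28.4292 · (4.7900 − 3.3924) / (2.7400 − 3.3924) = -28.4292 · (1.397600)/(-0.652400) = 60.902284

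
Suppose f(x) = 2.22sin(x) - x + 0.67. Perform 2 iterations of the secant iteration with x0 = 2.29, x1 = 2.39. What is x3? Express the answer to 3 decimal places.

f(2.29) = 0.05017, f(2.39) = -0.20418
x2 = 2.39000 − (-0.20418)·(2.39000 − 2.29000) / (-0.20418 − 0.05017) = 2.39000 − (-0.02042)/(-0.25435) = 2.30973
f(2.30973) = 0.00127
x3 = 2.30973 − 0.00127·(2.30973 − 2.39000) / (0.00127 − (-0.20418)) = 2.30973 − (-0.00010)/(0.20545) = 2.31022

2.310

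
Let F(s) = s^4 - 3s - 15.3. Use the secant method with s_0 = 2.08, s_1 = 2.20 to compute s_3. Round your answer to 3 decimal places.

2.160

F(2.08) = -2.82226, F(2.20) = 1.52560
s_2 = 2.20000 − 1.52560·(2.20000 − 2.08000) / (1.52560 − (-2.82226)) = 2.20000 − (0.18307)/(4.34786) = 2.15789
F(2.15789) = -0.09064
s_3 = 2.15789 − (-0.09064)·(2.15789 − 2.20000) / (-0.09064 − 1.52560) = 2.15789 − (0.00382)/(-1.61624) = 2.16026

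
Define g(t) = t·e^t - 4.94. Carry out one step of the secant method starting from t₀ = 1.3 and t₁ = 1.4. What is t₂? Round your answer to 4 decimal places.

g(1.3) = -0.169914, g(1.4) = 0.737280
t₂ = 1.400000 − 0.737280·(1.400000 − 1.300000) / (0.737280 − (-0.169914)) = 1.400000 − (0.073728)/(0.907194) = 1.318730

1.3187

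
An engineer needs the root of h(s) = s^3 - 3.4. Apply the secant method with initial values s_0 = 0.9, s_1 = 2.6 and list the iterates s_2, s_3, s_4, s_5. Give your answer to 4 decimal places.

1.1695, 1.3307, 1.5530, 1.4977

h(0.9) = -2.671000, h(2.6) = 14.176000
s_2 = 2.600000 − 14.176000·(2.600000 − 0.900000) / (14.176000 − (-2.671000)) = 2.600000 − (24.099200)/(16.847000) = 1.169526
h(1.169526) = -1.800334
s_3 = 1.169526 − (-1.800334)·(1.169526 − 2.600000) / (-1.800334 − 14.176000) = 1.169526 − (2.575331)/(-15.976334) = 1.330722
h(1.330722) = -1.043528
s_4 = 1.330722 − (-1.043528)·(1.330722 − 1.169526) / (-1.043528 − (-1.800334)) = 1.330722 − (-0.168213)/(0.756806) = 1.552989
h(1.552989) = 0.345463
s_5 = 1.552989 − 0.345463·(1.552989 − 1.330722) / (0.345463 − (-1.043528)) = 1.552989 − (0.076785)/(1.388990) = 1.497708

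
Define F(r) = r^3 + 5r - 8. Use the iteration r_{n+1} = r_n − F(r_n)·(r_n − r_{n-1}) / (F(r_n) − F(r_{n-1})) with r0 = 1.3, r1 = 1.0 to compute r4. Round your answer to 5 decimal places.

1.22886

F(1.3) = 0.6970000, F(1.0) = -2.0000000
r2 = 1.0000000 − (-2.0000000)·(1.0000000 − 1.3000000) / (-2.0000000 − 0.6970000) = 1.0000000 − (0.6000000)/(-2.6970000) = 1.2224694
F(1.2224694) = -0.0607562
r3 = 1.2224694 − (-0.0607562)·(1.2224694 − 1.0000000) / (-0.0607562 − (-2.0000000)) = 1.2224694 − (-0.0135164)/(1.9392438) = 1.2294393
F(1.2294393) = 0.0055202
r4 = 1.2294393 − 0.0055202·(1.2294393 − 1.2224694) / (0.0055202 − (-0.0607562)) = 1.2294393 − (0.0000385)/(0.0662764) = 1.2288588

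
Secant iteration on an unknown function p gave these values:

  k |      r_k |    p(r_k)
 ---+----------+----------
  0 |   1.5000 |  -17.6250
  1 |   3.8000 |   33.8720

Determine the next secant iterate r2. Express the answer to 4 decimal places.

2.2872

r2 = 3.8000 − 33.8720·(3.8000 − 1.5000) / (33.8720 − (-17.6250))
   = 3.8000 − (77.905600)/(51.497000) = 2.287182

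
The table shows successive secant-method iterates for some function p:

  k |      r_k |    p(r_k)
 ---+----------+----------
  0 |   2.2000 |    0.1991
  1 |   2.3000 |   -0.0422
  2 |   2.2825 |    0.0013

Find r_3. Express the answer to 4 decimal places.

2.2830

r_3 = 2.2825 − 0.0013·(2.2825 − 2.3000) / (0.0013 − (-0.0422))
   = 2.2825 − (-0.000023)/(0.043500) = 2.283023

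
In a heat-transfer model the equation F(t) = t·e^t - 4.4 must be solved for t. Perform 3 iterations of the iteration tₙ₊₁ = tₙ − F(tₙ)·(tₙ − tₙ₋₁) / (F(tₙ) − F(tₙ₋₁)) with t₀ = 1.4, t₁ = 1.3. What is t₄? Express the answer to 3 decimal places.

F(1.4) = 1.27728, F(1.3) = 0.37009
t₂ = 1.30000 − 0.37009·(1.30000 − 1.40000) / (0.37009 − 1.27728) = 1.30000 − (-0.03701)/(-0.90719) = 1.25921
F(1.25921) = 0.03570
t₃ = 1.25921 − 0.03570·(1.25921 − 1.30000) / (0.03570 − 0.37009) = 1.25921 − (-0.00146)/(-0.33438) = 1.25485
F(1.25485) = 0.00115
t₄ = 1.25485 − 0.00115·(1.25485 − 1.25921) / (0.00115 − 0.03570) = 1.25485 − (0.00000)/(-0.03456) = 1.25470

1.255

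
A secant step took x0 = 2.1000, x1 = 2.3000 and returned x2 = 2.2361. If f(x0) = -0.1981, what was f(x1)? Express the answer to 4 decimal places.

The secant line through (2.1000, -0.1981) and (2.3000, f(x1)) crosses zero at x2 = 2.2361.
So (2.1000, -0.1981), (2.3000, f(x1)), (2.2361, 0) are collinear:
f(x1) = -0.1981 · (2.3000 − 2.2361) / (2.1000 − 2.2361) = -0.1981 · (0.063900)/(-0.136100) = 0.093009

0.0930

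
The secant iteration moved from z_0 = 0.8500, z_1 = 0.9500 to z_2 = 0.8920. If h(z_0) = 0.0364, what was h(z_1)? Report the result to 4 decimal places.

-0.0503

The secant line through (0.8500, 0.0364) and (0.9500, h(z_1)) crosses zero at z_2 = 0.8920.
So (0.8500, 0.0364), (0.9500, h(z_1)), (0.8920, 0) are collinear:
h(z_1) = 0.0364 · (0.9500 − 0.8920) / (0.8500 − 0.8920) = 0.0364 · (0.058000)/(-0.042000) = -0.050267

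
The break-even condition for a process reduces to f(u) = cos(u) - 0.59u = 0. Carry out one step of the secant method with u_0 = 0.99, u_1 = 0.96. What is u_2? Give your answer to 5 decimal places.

f(0.99) = -0.0354101, f(0.96) = 0.0071200
u_2 = 0.9600000 − 0.0071200·(0.9600000 − 0.9900000) / (0.0071200 − (-0.0354101)) = 0.9600000 − (-0.0002136)/(0.0425301) = 0.9650223

0.96502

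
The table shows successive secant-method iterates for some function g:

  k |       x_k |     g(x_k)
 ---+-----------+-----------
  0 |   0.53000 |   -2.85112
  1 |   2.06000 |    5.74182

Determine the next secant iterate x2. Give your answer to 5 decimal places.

x2 = 2.06000 − 5.74182·(2.06000 − 0.53000) / (5.74182 − (-2.85112))
   = 2.06000 − (8.7849846)/(8.5929400) = 1.0376509

1.03765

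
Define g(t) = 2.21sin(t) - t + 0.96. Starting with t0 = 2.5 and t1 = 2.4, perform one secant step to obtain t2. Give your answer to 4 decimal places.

g(2.5) = -0.217377, g(2.4) = 0.052774
t2 = 2.400000 − 0.052774·(2.400000 − 2.500000) / (0.052774 − (-0.217377)) = 2.400000 − (-0.005277)/(0.270150) = 2.419535

2.4195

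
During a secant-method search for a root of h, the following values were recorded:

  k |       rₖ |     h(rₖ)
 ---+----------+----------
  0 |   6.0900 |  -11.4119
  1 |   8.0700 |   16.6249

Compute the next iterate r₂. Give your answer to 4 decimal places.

r₂ = 8.0700 − 16.6249·(8.0700 − 6.0900) / (16.6249 − (-11.4119))
   = 8.0700 − (32.917302)/(28.036800) = 6.895925

6.8959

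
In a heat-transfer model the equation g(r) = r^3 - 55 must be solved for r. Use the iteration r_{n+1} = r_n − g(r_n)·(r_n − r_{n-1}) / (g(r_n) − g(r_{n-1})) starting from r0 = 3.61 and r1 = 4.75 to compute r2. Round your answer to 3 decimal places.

3.761

g(3.61) = -7.95412, g(4.75) = 52.17188
r2 = 4.75000 − 52.17188·(4.75000 − 3.61000) / (52.17188 − (-7.95412)) = 4.75000 − (59.47594)/(60.12599) = 3.76081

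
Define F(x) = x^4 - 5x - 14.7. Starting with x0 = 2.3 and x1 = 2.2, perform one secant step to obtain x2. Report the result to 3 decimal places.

F(2.3) = 1.78410, F(2.2) = -2.27440
x2 = 2.20000 − (-2.27440)·(2.20000 − 2.30000) / (-2.27440 − 1.78410) = 2.20000 − (0.22744)/(-4.05850) = 2.25604

2.256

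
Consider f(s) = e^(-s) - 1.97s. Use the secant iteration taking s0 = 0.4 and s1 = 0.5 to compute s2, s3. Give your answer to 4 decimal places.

f(0.4) = -0.117680, f(0.5) = -0.378469
s2 = 0.500000 − (-0.378469)·(0.500000 − 0.400000) / (-0.378469 − (-0.117680)) = 0.500000 − (-0.037847)/(-0.260789) = 0.354875
f(0.354875) = 0.002156
s3 = 0.354875 − 0.002156·(0.354875 − 0.500000) / (0.002156 − (-0.378469)) = 0.354875 − (-0.000313)/(0.380625) = 0.355698

0.3549, 0.3557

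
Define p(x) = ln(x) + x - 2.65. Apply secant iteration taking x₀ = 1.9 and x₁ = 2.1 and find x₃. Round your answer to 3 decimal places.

1.971

p(1.9) = -0.10815, p(2.1) = 0.19194
x₂ = 2.10000 − 0.19194·(2.10000 − 1.90000) / (0.19194 − (-0.10815)) = 2.10000 − (0.03839)/(0.30008) = 1.97208
p(1.97208) = 0.00116
x₃ = 1.97208 − 0.00116·(1.97208 − 2.10000) / (0.00116 − 0.19194) = 1.97208 − (-0.00015)/(-0.19077) = 1.97130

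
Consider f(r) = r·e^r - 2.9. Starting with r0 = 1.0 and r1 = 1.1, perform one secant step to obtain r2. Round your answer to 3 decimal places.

f(1.0) = -0.18172, f(1.1) = 0.40458
r2 = 1.10000 − 0.40458·(1.10000 − 1.00000) / (0.40458 − (-0.18172)) = 1.10000 − (0.04046)/(0.58630) = 1.03099

1.031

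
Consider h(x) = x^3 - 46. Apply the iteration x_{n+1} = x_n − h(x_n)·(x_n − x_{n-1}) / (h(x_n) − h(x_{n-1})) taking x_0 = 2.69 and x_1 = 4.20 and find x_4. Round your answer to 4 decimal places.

3.5842

h(2.69) = -26.534891, h(4.20) = 28.088000
x_2 = 4.200000 − 28.088000·(4.200000 − 2.690000) / (28.088000 − (-26.534891)) = 4.200000 − (42.412880)/(54.622891) = 3.423533
h(3.423533) = -5.874219
x_3 = 3.423533 − (-5.874219)·(3.423533 − 4.200000) / (-5.874219 − 28.088000) = 3.423533 − (4.561138)/(-33.962219) = 3.557833
h(3.557833) = -0.964317
x_4 = 3.557833 − (-0.964317)·(3.557833 − 3.423533) / (-0.964317 − (-5.874219)) = 3.557833 − (-0.129508)/(4.909902) = 3.584210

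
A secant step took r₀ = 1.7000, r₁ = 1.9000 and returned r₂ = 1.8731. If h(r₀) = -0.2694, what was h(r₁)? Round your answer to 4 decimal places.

0.0419

The secant line through (1.7000, -0.2694) and (1.9000, h(r₁)) crosses zero at r₂ = 1.8731.
So (1.7000, -0.2694), (1.9000, h(r₁)), (1.8731, 0) are collinear:
h(r₁) = -0.2694 · (1.9000 − 1.8731) / (1.7000 − 1.8731) = -0.2694 · (0.026900)/(-0.173100) = 0.041865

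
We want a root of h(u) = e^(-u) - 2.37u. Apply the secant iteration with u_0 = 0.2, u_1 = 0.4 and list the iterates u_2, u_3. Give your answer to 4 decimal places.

0.3108, 0.3096

h(0.2) = 0.344731, h(0.4) = -0.277680
u_2 = 0.400000 − (-0.277680)·(0.400000 − 0.200000) / (-0.277680 − 0.344731) = 0.400000 − (-0.055536)/(-0.622411) = 0.310773
h(0.310773) = -0.003651
u_3 = 0.310773 − (-0.003651)·(0.310773 − 0.400000) / (-0.003651 − (-0.277680)) = 0.310773 − (0.000326)/(0.274029) = 0.309584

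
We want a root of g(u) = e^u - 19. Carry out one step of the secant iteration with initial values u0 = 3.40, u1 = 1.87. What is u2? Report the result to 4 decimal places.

g(3.40) = 10.964100, g(1.87) = -12.511704
u2 = 1.870000 − (-12.511704)·(1.870000 − 3.400000) / (-12.511704 − 10.964100) = 1.870000 − (19.142907)/(-23.475804) = 2.685431

2.6854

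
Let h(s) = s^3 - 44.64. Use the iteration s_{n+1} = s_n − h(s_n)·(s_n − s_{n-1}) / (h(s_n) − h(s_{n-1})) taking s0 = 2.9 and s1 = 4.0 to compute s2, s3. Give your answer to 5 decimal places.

h(2.9) = -20.2510000, h(4.0) = 19.3600000
s2 = 4.0000000 − 19.3600000·(4.0000000 − 2.9000000) / (19.3600000 − (-20.2510000)) = 4.0000000 − (21.2960000)/(39.6110000) = 3.4623716
h(3.4623716) = -3.1330314
s3 = 3.4623716 − (-3.1330314)·(3.4623716 − 4.0000000) / (-3.1330314 − 19.3600000) = 3.4623716 − (1.6844068)/(-22.4930314) = 3.5372573

3.46237, 3.53726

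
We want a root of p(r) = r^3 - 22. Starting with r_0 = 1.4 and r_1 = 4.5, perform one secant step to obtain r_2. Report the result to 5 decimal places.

p(1.4) = -19.2560000, p(4.5) = 69.1250000
r_2 = 4.5000000 − 69.1250000·(4.5000000 − 1.4000000) / (69.1250000 − (-19.2560000)) = 4.5000000 − (214.2875000)/(88.3810000) = 2.0754121

2.07541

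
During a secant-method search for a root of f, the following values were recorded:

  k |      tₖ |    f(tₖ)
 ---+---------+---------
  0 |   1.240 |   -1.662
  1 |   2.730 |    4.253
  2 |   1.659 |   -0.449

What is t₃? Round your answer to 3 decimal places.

t₃ = 1.659 − (-0.449)·(1.659 − 2.730) / (-0.449 − 4.253)
   = 1.659 − (0.48088)/(-4.70200) = 1.76127

1.761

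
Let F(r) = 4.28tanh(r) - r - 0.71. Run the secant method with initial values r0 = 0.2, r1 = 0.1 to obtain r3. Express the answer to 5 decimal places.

F(0.2) = -0.0652336, F(0.1) = -0.3834210
r2 = 0.1000000 − (-0.3834210)·(0.1000000 − 0.2000000) / (-0.3834210 − (-0.0652336)) = 0.1000000 − (0.0383421)/(-0.3181874) = 0.2205016
F(0.2205016) = -0.0017582
r3 = 0.2205016 − (-0.0017582)·(0.2205016 − 0.1000000) / (-0.0017582 − (-0.3834210)) = 0.2205016 − (-0.0002119)/(0.3816628) = 0.2210568

0.22106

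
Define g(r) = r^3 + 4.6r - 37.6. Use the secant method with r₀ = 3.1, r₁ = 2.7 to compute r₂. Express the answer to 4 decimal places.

2.8840

g(3.1) = 6.451000, g(2.7) = -5.497000
r₂ = 2.700000 − (-5.497000)·(2.700000 − 3.100000) / (-5.497000 − 6.451000) = 2.700000 − (2.198800)/(-11.948000) = 2.884031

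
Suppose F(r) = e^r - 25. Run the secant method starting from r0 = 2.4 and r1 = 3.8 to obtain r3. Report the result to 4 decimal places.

3.1544

F(2.4) = -13.976824, F(3.8) = 19.701184
r2 = 3.800000 − 19.701184·(3.800000 − 2.400000) / (19.701184 − (-13.976824)) = 3.800000 − (27.581658)/(33.678008) = 2.981019
F(2.981019) = -5.292117
r3 = 2.981019 − (-5.292117)·(2.981019 − 3.800000) / (-5.292117 − 19.701184) = 2.981019 − (4.334145)/(-24.993301) = 3.154431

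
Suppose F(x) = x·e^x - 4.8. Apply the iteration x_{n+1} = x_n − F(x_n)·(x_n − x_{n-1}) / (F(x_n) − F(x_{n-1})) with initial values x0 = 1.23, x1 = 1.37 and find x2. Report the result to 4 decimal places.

F(1.23) = -0.591888, F(1.37) = 0.591430
x2 = 1.370000 − 0.591430·(1.370000 − 1.230000) / (0.591430 − (-0.591888)) = 1.370000 − (0.082800)/(1.183318) = 1.300027

1.3000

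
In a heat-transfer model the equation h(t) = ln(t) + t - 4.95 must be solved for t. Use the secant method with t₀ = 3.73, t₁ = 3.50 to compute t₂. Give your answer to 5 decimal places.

3.65449

h(3.73) = 0.0964082, h(3.50) = -0.1972370
t₂ = 3.5000000 − (-0.1972370)·(3.5000000 − 3.7300000) / (-0.1972370 − 0.0964082) = 3.5000000 − (0.0453645)/(-0.2936453) = 3.6544875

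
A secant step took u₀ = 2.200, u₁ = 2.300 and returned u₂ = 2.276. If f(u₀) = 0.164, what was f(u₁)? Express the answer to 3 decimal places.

The secant line through (2.200, 0.164) and (2.300, f(u₁)) crosses zero at u₂ = 2.276.
So (2.200, 0.164), (2.300, f(u₁)), (2.276, 0) are collinear:
f(u₁) = 0.164 · (2.300 − 2.276) / (2.200 − 2.276) = 0.164 · (0.02400)/(-0.07600) = -0.05179

-0.052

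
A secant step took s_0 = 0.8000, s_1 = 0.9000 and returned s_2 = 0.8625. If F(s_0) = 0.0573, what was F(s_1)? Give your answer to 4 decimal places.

The secant line through (0.8000, 0.0573) and (0.9000, F(s_1)) crosses zero at s_2 = 0.8625.
So (0.8000, 0.0573), (0.9000, F(s_1)), (0.8625, 0) are collinear:
F(s_1) = 0.0573 · (0.9000 − 0.8625) / (0.8000 − 0.8625) = 0.0573 · (0.037500)/(-0.062500) = -0.034380

-0.0344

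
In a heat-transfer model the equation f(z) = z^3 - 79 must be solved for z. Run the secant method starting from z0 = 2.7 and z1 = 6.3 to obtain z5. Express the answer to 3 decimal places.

4.288

f(2.7) = -59.31700, f(6.3) = 171.04700
z2 = 6.30000 − 171.04700·(6.30000 − 2.70000) / (171.04700 − (-59.31700)) = 6.30000 − (615.76920)/(230.36400) = 3.62697
f(3.62697) = -31.28741
z3 = 3.62697 − (-31.28741)·(3.62697 − 6.30000) / (-31.28741 − 171.04700) = 3.62697 − (83.63210)/(-202.33441) = 4.04031
f(4.04031) = -13.04560
z4 = 4.04031 − (-13.04560)·(4.04031 − 3.62697) / (-13.04560 − (-31.28741)) = 4.04031 − (-5.39222)/(18.24181) = 4.33591
f(4.33591) = 2.51537
z5 = 4.33591 − 2.51537·(4.33591 − 4.04031) / (2.51537 − (-13.04560)) = 4.33591 − (0.74353)/(15.56097) = 4.28812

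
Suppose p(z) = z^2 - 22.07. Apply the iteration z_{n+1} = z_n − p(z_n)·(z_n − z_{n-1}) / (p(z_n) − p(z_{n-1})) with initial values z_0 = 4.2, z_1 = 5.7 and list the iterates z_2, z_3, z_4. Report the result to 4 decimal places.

p(4.2) = -4.430000, p(5.7) = 10.420000
z_2 = 5.700000 − 10.420000·(5.700000 − 4.200000) / (10.420000 − (-4.430000)) = 5.700000 − (15.630000)/(14.850000) = 4.647475
p(4.647475) = -0.470978
z_3 = 4.647475 − (-0.470978)·(4.647475 − 5.700000) / (-0.470978 − 10.420000) = 4.647475 − (0.495717)/(-10.890978) = 4.692991
p(4.692991) = -0.045835
z_4 = 4.692991 − (-0.045835)·(4.692991 − 4.647475) / (-0.045835 − (-0.470978)) = 4.692991 − (-0.002086)/(0.425143) = 4.697898

4.6475, 4.6930, 4.6979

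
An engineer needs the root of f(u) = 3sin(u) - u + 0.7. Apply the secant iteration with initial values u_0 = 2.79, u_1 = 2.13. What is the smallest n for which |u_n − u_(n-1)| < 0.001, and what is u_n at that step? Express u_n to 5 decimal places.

f(2.79) = -1.0568196, f(2.13) = 1.1130335
u_2 = 2.1300000 − 1.1130335·(-0.6600000)/(2.1698531) = 2.4685492;  |Δ| = 0.3385492
f(2.4685492) = 0.1015566
u_3 = 2.4685492 − 0.1015566·(0.3385492)/(-1.0114770) = 2.5025410;  |Δ| = 0.0339918
f(2.5025410) = -0.0132375
u_4 = 2.5025410 − (-0.0132375)·(0.0339918)/(-0.1147941) = 2.4986212;  |Δ| = 0.0039198
f(2.4986212) = 0.0001072
u_5 = 2.4986212 − 0.0001072·(-0.0039198)/(0.0133448) = 2.4986527;  |Δ| = 0.0000315
|u_5 − u_4| = 0.0000315 < 0.001

n = 5, u_n = 2.49865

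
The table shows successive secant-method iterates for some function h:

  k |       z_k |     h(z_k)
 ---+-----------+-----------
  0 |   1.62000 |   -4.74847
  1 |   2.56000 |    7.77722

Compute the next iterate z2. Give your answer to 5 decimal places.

1.97635

z2 = 2.56000 − 7.77722·(2.56000 − 1.62000) / (7.77722 − (-4.74847))
   = 2.56000 − (7.3105868)/(12.5256900) = 1.9763526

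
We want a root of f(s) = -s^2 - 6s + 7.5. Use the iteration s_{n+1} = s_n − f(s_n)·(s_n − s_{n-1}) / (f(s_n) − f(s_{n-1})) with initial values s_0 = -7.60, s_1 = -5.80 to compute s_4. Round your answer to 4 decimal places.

f(-7.60) = -4.660000, f(-5.80) = 8.660000
s_2 = -5.800000 − 8.660000·(-5.800000 − (-7.600000)) / (8.660000 − (-4.660000)) = -5.800000 − (15.588000)/(13.320000) = -6.970270
f(-6.970270) = 0.736954
s_3 = -6.970270 − 0.736954·(-6.970270 − (-5.800000)) / (0.736954 − 8.660000) = -6.970270 − (-0.862435)/(-7.923046) = -7.079122
f(-7.079122) = -0.139234
s_4 = -7.079122 − (-0.139234)·(-7.079122 − (-6.970270)) / (-0.139234 − 0.736954) = -7.079122 − (0.015156)/(-0.876188) = -7.061824

-7.0618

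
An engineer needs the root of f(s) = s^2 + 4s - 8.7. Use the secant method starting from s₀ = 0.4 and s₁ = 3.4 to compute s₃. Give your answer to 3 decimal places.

f(0.4) = -6.94000, f(3.4) = 16.46000
s₂ = 3.40000 − 16.46000·(3.40000 − 0.40000) / (16.46000 − (-6.94000)) = 3.40000 − (49.38000)/(23.40000) = 1.28974
f(1.28974) = -1.87759
s₃ = 1.28974 − (-1.87759)·(1.28974 − 3.40000) / (-1.87759 − 16.46000) = 1.28974 − (3.96219)/(-18.33759) = 1.50581

1.506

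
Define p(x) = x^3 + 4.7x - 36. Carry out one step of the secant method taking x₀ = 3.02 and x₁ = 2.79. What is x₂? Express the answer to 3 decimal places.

p(3.02) = 5.73761, p(2.79) = -1.16936
x₂ = 2.79000 − (-1.16936)·(2.79000 − 3.02000) / (-1.16936 − 5.73761) = 2.79000 − (0.26895)/(-6.90697) = 2.82894

2.829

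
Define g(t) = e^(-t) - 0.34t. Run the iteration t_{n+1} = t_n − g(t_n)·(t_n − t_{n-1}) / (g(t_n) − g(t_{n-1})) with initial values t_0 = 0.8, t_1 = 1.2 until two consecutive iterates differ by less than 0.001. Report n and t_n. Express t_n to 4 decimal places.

n = 4, t_n = 1.0398

g(0.8) = 0.177329, g(1.2) = -0.106806
t_2 = 1.200000 − (-0.106806)·(0.400000)/(-0.284135) = 1.049641;  |Δ| = 0.150359
g(1.049641) = -0.006814
t_3 = 1.049641 − (-0.006814)·(-0.150359)/(0.099991) = 1.039394;  |Δ| = 0.010247
g(1.039394) = 0.000275
t_4 = 1.039394 − 0.000275·(-0.010247)/(0.007089) = 1.039791;  |Δ| = 0.000398
|t_4 − t_3| = 0.000398 < 0.001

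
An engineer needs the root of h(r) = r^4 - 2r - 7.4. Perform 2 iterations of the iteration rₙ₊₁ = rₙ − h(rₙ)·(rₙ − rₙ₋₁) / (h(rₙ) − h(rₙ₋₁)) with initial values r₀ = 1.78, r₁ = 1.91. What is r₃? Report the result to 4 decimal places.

h(1.78) = -0.921241, h(1.91) = 2.088634
r₂ = 1.910000 − 2.088634·(1.910000 − 1.780000) / (2.088634 − (-0.921241)) = 1.910000 − (0.271522)/(3.009875) = 1.819789
h(1.819789) = -0.072661
r₃ = 1.819789 − (-0.072661)·(1.819789 − 1.910000) / (-0.072661 − 2.088634) = 1.819789 − (0.006555)/(-2.161294) = 1.822822

1.8228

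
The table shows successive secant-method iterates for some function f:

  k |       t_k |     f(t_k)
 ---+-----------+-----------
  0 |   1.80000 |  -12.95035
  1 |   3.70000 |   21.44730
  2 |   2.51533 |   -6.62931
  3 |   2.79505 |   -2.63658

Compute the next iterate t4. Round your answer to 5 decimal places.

t4 = 2.79505 − (-2.63658)·(2.79505 − 2.51533) / (-2.63658 − (-6.62931))
   = 2.79505 − (-0.7375042)/(3.9927300) = 2.9797618

2.97976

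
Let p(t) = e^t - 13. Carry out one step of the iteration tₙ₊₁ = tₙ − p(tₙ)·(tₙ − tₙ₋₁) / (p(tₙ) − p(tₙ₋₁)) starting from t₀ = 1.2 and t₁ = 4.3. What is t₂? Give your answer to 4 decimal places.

p(1.2) = -9.679883, p(4.3) = 60.699794
t₂ = 4.300000 − 60.699794·(4.300000 − 1.200000) / (60.699794 − (-9.679883)) = 4.300000 − (188.169360)/(70.379677) = 1.626368

1.6264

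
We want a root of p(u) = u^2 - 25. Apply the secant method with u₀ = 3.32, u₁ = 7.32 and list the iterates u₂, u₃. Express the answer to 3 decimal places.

p(3.32) = -13.97760, p(7.32) = 28.58240
u₂ = 7.32000 − 28.58240·(7.32000 − 3.32000) / (28.58240 − (-13.97760)) = 7.32000 − (114.32960)/(42.56000) = 4.63368
p(4.63368) = -3.52897
u₃ = 4.63368 − (-3.52897)·(4.63368 − 7.32000) / (-3.52897 − 28.58240) = 4.63368 − (9.47993)/(-32.11137) = 4.92890

4.634, 4.929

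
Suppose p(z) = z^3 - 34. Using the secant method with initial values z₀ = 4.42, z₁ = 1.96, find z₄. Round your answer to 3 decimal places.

p(4.42) = 52.35089, p(1.96) = -26.47046
z₂ = 1.96000 − (-26.47046)·(1.96000 − 4.42000) / (-26.47046 − 52.35089) = 1.96000 − (65.11734)/(-78.82135) = 2.78614
p(2.78614) = -12.37241
z₃ = 2.78614 − (-12.37241)·(2.78614 − 1.96000) / (-12.37241 − (-26.47046)) = 2.78614 − (-10.22133)/(14.09805) = 3.51116
p(3.51116) = 9.28627
z₄ = 3.51116 − 9.28627·(3.51116 − 2.78614) / (9.28627 − (-12.37241)) = 3.51116 − (6.73270)/(21.65868) = 3.20030

3.200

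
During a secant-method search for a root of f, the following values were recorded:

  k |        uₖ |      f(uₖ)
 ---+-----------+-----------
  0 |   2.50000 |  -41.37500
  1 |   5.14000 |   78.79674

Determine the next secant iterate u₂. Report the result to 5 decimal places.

3.40895

u₂ = 5.14000 − 78.79674·(5.14000 − 2.50000) / (78.79674 − (-41.37500))
   = 5.14000 − (208.0233936)/(120.1717400) = 3.4089491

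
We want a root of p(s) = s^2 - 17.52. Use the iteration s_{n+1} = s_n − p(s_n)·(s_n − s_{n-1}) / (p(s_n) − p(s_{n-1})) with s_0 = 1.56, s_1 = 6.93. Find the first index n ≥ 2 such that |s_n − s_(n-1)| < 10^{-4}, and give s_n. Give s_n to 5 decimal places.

n = 7, s_n = 4.18569

p(1.56) = -15.0864000, p(6.93) = 30.5049000
s_2 = 6.9300000 − 30.5049000·(5.3700000)/(45.5913000) = 3.3369611;  |Δ| = 3.5930389
p(3.3369611) = -6.3846904
s_3 = 3.3369611 − (-6.3846904)·(-3.5930389)/(-36.8895904) = 3.9588287;  |Δ| = 0.6218676
p(3.9588287) = -1.8476751
s_4 = 3.9588287 − (-1.8476751)·(0.6218676)/(4.5370153) = 4.2120810;  |Δ| = 0.2532522
p(4.2120810) = 0.2216261
s_5 = 4.2120810 − 0.2216261·(0.2532522)/(2.0693012) = 4.1849572;  |Δ| = 0.0271238
p(4.1849572) = -0.0061335
s_6 = 4.1849572 − (-0.0061335)·(-0.0271238)/(-0.2277595) = 4.1856876;  |Δ| = 0.0007304
p(4.1856876) = -0.0000193
s_7 = 4.1856876 − (-0.0000193)·(0.0007304)/(0.0061142) = 4.1856899;  |Δ| = 0.0000023
|s_7 − s_6| = 0.0000023 < 10^{-4}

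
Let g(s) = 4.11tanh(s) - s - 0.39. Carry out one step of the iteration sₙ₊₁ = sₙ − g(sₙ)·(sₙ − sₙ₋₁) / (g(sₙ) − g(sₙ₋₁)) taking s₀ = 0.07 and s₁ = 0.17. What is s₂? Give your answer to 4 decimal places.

g(0.07) = -0.172769, g(0.17) = 0.132046
s₂ = 0.170000 − 0.132046·(0.170000 − 0.070000) / (0.132046 − (-0.172769)) = 0.170000 − (0.013205)/(0.304815) = 0.126680

0.1267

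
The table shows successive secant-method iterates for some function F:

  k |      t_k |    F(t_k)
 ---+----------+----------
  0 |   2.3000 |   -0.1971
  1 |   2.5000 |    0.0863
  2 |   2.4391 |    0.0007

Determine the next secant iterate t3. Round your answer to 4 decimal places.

t3 = 2.4391 − 0.0007·(2.4391 − 2.5000) / (0.0007 − 0.0863)
   = 2.4391 − (-0.000043)/(-0.085600) = 2.438602

2.4386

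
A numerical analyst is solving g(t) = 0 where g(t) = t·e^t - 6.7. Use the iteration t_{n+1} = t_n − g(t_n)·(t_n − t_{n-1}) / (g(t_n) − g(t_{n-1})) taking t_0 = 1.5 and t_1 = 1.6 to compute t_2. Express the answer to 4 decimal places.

g(1.5) = 0.022534, g(1.6) = 1.224852
t_2 = 1.600000 − 1.224852·(1.600000 − 1.500000) / (1.224852 − 0.022534) = 1.600000 − (0.122485)/(1.202318) = 1.498126

1.4981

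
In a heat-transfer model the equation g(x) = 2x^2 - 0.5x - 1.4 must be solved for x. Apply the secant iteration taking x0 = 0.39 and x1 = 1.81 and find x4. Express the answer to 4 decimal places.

0.9880

g(0.39) = -1.290800, g(1.81) = 4.247200
x2 = 1.810000 − 4.247200·(1.810000 − 0.390000) / (4.247200 − (-1.290800)) = 1.810000 − (6.031024)/(5.538000) = 0.720974
g(0.720974) = -0.720879
x3 = 0.720974 − (-0.720879)·(0.720974 − 1.810000) / (-0.720879 − 4.247200) = 0.720974 − (0.785056)/(-4.968079) = 0.878994
g(0.878994) = -0.294235
x4 = 0.878994 − (-0.294235)·(0.878994 − 0.720974) / (-0.294235 − (-0.720879)) = 0.878994 − (-0.046495)/(0.426644) = 0.987973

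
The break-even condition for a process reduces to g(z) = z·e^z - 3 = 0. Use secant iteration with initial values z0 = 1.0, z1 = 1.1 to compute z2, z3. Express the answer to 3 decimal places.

1.048, 1.050

g(1.0) = -0.28172, g(1.1) = 0.30458
z2 = 1.10000 − 0.30458·(1.10000 − 1.00000) / (0.30458 − (-0.28172)) = 1.10000 − (0.03046)/(0.58630) = 1.04805
g(1.04805) = -0.01087
z3 = 1.04805 − (-0.01087)·(1.04805 − 1.10000) / (-0.01087 − 0.30458) = 1.04805 − (0.00056)/(-0.31546) = 1.04984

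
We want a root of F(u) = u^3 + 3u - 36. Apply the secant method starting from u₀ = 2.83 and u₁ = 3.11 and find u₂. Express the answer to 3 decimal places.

2.994

F(2.83) = -4.84481, F(3.11) = 3.41023
u₂ = 3.11000 − 3.41023·(3.11000 − 2.83000) / (3.41023 − (-4.84481)) = 3.11000 − (0.95486)/(8.25504) = 2.99433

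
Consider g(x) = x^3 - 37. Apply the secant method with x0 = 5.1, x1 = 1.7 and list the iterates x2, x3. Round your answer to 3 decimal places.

2.554, 4.033

g(5.1) = 95.65100, g(1.7) = -32.08700
x2 = 1.70000 − (-32.08700)·(1.70000 − 5.10000) / (-32.08700 − 95.65100) = 1.70000 − (109.09580)/(-127.73800) = 2.55406
g(2.55406) = -20.33932
x3 = 2.55406 − (-20.33932)·(2.55406 − 1.70000) / (-20.33932 − (-32.08700)) = 2.55406 − (-17.37098)/(11.74768) = 4.03273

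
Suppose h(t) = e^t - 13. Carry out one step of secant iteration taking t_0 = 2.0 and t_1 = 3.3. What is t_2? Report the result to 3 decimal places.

2.370

h(2.0) = -5.61094, h(3.3) = 14.11264
t_2 = 3.30000 − 14.11264·(3.30000 − 2.00000) / (14.11264 − (-5.61094)) = 3.30000 − (18.34643)/(19.72358) = 2.36982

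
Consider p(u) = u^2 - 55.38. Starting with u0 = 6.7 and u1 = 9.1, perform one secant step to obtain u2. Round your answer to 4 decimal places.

p(6.7) = -10.490000, p(9.1) = 27.430000
u2 = 9.100000 − 27.430000·(9.100000 − 6.700000) / (27.430000 − (-10.490000)) = 9.100000 − (65.832000)/(37.920000) = 7.363924

7.3639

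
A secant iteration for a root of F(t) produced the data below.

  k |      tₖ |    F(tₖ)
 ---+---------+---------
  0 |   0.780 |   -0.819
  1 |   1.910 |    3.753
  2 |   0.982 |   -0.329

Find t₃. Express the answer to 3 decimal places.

1.057

t₃ = 0.982 − (-0.329)·(0.982 − 1.910) / (-0.329 − 3.753)
   = 0.982 − (0.30531)/(-4.08200) = 1.05679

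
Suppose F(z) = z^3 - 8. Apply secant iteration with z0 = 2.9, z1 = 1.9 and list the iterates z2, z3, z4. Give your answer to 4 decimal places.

1.9651, 2.0018, 2.0000

F(2.9) = 16.389000, F(1.9) = -1.141000
z2 = 1.900000 − (-1.141000)·(1.900000 − 2.900000) / (-1.141000 − 16.389000) = 1.900000 − (1.141000)/(-17.530000) = 1.965088
F(1.965088) = -0.411669
z3 = 1.965088 − (-0.411669)·(1.965088 − 1.900000) / (-0.411669 − (-1.141000)) = 1.965088 − (-0.026795)/(0.729331) = 2.001827
F(2.001827) = 0.021948
z4 = 2.001827 − 0.021948·(2.001827 − 1.965088) / (0.021948 − (-0.411669)) = 2.001827 − (0.000806)/(0.433617) = 1.999968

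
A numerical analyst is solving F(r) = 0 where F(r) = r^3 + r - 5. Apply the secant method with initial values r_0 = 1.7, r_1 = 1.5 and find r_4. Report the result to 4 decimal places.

F(1.7) = 1.613000, F(1.5) = -0.125000
r_2 = 1.500000 − (-0.125000)·(1.500000 − 1.700000) / (-0.125000 − 1.613000) = 1.500000 − (0.025000)/(-1.738000) = 1.514384
F(1.514384) = -0.012587
r_3 = 1.514384 − (-0.012587)·(1.514384 − 1.500000) / (-0.012587 − (-0.125000)) = 1.514384 − (-0.000181)/(0.112413) = 1.515995
F(1.515995) = 0.000117
r_4 = 1.515995 − 0.000117·(1.515995 − 1.514384) / (0.000117 − (-0.012587)) = 1.515995 − (0.000000)/(0.012704) = 1.515980

1.5160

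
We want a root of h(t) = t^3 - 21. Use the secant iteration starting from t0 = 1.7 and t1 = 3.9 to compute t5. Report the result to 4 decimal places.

h(1.7) = -16.087000, h(3.9) = 38.319000
t2 = 3.900000 − 38.319000·(3.900000 − 1.700000) / (38.319000 − (-16.087000)) = 3.900000 − (84.301800)/(54.406000) = 2.350505
h(2.350505) = -8.013749
t3 = 2.350505 − (-8.013749)·(2.350505 − 3.900000) / (-8.013749 − 38.319000) = 2.350505 − (12.417260)/(-46.332749) = 2.618507
h(2.618507) = -3.045995
t4 = 2.618507 − (-3.045995)·(2.618507 − 2.350505) / (-3.045995 − (-8.013749)) = 2.618507 − (-0.816332)/(4.967754) = 2.782833
h(2.782833) = 0.550713
t5 = 2.782833 − 0.550713·(2.782833 − 2.618507) / (0.550713 − (-3.045995)) = 2.782833 − (0.090497)/(3.596708) = 2.757673

2.7577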